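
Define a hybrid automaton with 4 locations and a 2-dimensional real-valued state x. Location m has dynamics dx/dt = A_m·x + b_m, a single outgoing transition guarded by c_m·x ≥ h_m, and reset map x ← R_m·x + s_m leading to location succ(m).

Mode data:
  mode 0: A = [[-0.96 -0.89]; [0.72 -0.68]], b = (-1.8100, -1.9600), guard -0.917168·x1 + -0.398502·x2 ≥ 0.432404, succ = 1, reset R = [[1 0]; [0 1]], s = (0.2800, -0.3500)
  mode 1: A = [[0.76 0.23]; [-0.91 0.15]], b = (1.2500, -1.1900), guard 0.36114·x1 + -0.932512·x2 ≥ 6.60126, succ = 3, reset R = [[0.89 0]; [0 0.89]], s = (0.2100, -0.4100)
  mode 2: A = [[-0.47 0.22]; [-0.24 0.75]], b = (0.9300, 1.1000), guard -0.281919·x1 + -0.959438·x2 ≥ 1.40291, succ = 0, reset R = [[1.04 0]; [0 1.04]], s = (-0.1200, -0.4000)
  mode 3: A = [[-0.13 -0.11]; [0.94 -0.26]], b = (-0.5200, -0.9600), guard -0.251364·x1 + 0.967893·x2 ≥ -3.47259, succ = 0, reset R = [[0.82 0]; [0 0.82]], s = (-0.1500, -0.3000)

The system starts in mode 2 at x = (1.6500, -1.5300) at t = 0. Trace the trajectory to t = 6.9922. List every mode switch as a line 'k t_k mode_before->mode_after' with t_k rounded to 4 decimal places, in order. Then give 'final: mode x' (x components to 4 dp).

Mode 2: guard c·x = 1.4029 hit at Δt = 0.6772 (t = 0.6772), x⁻ = (1.5207, -1.9091) → reset → x⁺ = (1.4616, -2.3854), jump to mode 0
Mode 0: guard c·x = 0.4324 hit at Δt = 1.3975 (t = 2.0747), x⁻ = (0.4720, -2.1714) → reset → x⁺ = (0.7520, -2.5214), jump to mode 1
Mode 1: guard c·x = 6.6013 hit at Δt = 1.1285 (t = 3.2032), x⁻ = (2.4083, -6.1463) → reset → x⁺ = (2.3534, -5.8802), jump to mode 3
Mode 3: guard c·x = -3.4726 hit at Δt = 1.2599 (t = 4.4631), x⁻ = (1.9466, -3.0823) → reset → x⁺ = (1.4462, -2.8274), jump to mode 0
Mode 0: guard c·x = 0.4324 hit at Δt = 1.6927 (t = 6.1557), x⁻ = (0.5134, -2.2666) → reset → x⁺ = (0.7934, -2.6166), jump to mode 1
Mode 1: flow for 0.8365 to horizon, guard not reached → x = (1.9813, -5.1234)

1 0.6772 2->0
2 2.0747 0->1
3 3.2032 1->3
4 4.4631 3->0
5 6.1557 0->1
final: 1 1.9813 -5.1234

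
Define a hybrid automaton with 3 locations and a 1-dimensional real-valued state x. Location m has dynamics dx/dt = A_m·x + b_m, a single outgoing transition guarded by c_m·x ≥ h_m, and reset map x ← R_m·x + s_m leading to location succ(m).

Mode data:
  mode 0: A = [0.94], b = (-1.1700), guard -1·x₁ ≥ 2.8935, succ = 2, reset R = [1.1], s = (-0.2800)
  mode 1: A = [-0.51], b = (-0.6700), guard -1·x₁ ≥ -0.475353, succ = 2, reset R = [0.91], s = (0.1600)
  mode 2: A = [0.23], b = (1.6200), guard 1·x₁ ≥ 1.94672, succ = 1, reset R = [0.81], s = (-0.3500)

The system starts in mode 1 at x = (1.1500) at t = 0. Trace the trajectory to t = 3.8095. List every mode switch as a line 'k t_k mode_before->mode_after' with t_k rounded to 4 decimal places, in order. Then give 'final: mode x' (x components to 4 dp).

1 0.6274 1->2
2 1.3372 2->1
3 2.0248 1->2
4 2.7346 2->1
5 3.4222 1->2
final: 2 1.3039

Mode 1: guard c·x = -0.4754 hit at Δt = 0.6274 (t = 0.6274), x⁻ = (0.4754) → reset → x⁺ = (0.5926), jump to mode 2
Mode 2: guard c·x = 1.9467 hit at Δt = 0.7098 (t = 1.3372), x⁻ = (1.9467) → reset → x⁺ = (1.2268), jump to mode 1
Mode 1: guard c·x = -0.4754 hit at Δt = 0.6876 (t = 2.0248), x⁻ = (0.4754) → reset → x⁺ = (0.5926), jump to mode 2
Mode 2: guard c·x = 1.9467 hit at Δt = 0.7098 (t = 2.7346), x⁻ = (1.9467) → reset → x⁺ = (1.2268), jump to mode 1
Mode 1: guard c·x = -0.4754 hit at Δt = 0.6876 (t = 3.4222), x⁻ = (0.4754) → reset → x⁺ = (0.5926), jump to mode 2
Mode 2: flow for 0.3873 to horizon, guard not reached → x = (1.3039)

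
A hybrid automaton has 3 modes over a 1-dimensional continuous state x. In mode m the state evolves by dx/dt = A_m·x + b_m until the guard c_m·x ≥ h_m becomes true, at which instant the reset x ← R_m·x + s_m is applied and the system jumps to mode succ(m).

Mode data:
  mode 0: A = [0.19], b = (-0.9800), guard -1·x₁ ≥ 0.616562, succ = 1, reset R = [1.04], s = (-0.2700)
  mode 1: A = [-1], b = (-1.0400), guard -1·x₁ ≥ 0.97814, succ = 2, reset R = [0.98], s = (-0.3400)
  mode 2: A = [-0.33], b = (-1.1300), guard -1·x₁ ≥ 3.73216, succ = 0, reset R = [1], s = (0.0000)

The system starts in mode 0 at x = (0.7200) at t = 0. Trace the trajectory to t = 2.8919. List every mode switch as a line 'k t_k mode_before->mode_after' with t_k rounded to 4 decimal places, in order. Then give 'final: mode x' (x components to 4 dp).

1 1.3856 0->1
2 2.1188 1->2
final: 2 -1.7772

Mode 0: guard c·x = 0.6166 hit at Δt = 1.3856 (t = 1.3856), x⁻ = (-0.6166) → reset → x⁺ = (-0.9112), jump to mode 1
Mode 1: guard c·x = 0.9781 hit at Δt = 0.7332 (t = 2.1188), x⁻ = (-0.9781) → reset → x⁺ = (-1.2986), jump to mode 2
Mode 2: flow for 0.7731 to horizon, guard not reached → x = (-1.7772)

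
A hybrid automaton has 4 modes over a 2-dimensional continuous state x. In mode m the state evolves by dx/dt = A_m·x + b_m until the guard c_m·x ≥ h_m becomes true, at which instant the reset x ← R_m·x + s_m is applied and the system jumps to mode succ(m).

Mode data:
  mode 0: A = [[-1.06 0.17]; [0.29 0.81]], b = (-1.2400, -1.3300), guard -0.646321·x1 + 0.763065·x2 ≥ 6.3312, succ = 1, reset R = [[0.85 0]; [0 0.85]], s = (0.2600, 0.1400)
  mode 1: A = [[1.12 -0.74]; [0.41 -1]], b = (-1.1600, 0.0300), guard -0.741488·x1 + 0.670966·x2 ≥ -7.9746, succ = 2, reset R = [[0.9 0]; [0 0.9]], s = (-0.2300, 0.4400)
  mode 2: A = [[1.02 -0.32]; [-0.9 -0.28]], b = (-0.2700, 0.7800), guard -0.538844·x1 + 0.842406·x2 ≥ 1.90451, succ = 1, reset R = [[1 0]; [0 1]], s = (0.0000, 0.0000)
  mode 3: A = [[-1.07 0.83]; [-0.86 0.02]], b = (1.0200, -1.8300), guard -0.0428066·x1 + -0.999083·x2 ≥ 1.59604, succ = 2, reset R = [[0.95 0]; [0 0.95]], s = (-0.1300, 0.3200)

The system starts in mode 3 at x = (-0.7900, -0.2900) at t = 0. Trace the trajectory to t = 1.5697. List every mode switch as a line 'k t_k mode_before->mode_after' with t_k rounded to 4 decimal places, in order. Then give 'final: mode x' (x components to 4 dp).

1 0.8537 3->2
final: 2 -0.7190 -0.1814

Mode 3: guard c·x = 1.5960 hit at Δt = 0.8537 (t = 0.8537), x⁻ = (-0.2116, -1.5884) → reset → x⁺ = (-0.3310, -1.1890), jump to mode 2
Mode 2: flow for 0.7160 to horizon, guard not reached → x = (-0.7190, -0.1814)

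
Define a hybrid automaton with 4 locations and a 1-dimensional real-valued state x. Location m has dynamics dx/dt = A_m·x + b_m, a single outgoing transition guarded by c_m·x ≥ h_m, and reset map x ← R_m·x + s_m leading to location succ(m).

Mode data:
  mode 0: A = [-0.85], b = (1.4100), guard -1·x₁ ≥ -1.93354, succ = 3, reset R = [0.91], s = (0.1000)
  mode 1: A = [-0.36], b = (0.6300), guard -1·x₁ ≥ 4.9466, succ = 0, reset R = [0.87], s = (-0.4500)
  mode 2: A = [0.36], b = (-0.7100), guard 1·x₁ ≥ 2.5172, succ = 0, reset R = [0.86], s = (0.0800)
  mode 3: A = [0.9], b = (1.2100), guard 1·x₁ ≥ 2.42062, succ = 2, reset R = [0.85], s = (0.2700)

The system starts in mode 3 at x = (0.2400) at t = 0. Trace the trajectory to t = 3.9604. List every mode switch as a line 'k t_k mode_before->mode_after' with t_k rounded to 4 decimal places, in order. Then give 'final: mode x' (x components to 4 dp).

Mode 3: guard c·x = 2.4206 hit at Δt = 0.9617 (t = 0.9617), x⁻ = (2.4206) → reset → x⁺ = (2.3275), jump to mode 2
Mode 2: guard c·x = 2.5172 hit at Δt = 1.1882 (t = 2.1499), x⁻ = (2.5172) → reset → x⁺ = (2.2448), jump to mode 0
Mode 0: guard c·x = -1.9335 hit at Δt = 0.8912 (t = 3.0412), x⁻ = (1.9335) → reset → x⁺ = (1.8595), jump to mode 3
Mode 3: guard c·x = 2.4206 hit at Δt = 0.1793 (t = 3.2205), x⁻ = (2.4206) → reset → x⁺ = (2.3275), jump to mode 2
Mode 2: flow for 0.7399 to horizon, guard not reached → x = (2.4360)

1 0.9617 3->2
2 2.1499 2->0
3 3.0412 0->3
4 3.2205 3->2
final: 2 2.4360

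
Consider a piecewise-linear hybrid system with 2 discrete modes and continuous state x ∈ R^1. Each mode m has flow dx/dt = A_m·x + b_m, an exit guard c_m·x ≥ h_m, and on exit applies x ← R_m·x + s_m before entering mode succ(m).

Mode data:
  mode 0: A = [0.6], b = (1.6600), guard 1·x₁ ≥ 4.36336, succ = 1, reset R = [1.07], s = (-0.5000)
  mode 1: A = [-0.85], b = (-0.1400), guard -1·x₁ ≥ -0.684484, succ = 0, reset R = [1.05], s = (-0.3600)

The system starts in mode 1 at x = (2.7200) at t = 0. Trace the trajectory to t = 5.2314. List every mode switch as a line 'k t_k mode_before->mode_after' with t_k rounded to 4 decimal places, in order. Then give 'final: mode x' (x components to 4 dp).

1 1.4387 1->0
2 2.8133 0->1
3 4.7308 1->0
final: 0 1.4537

Mode 1: guard c·x = -0.6845 hit at Δt = 1.4387 (t = 1.4387), x⁻ = (0.6845) → reset → x⁺ = (0.3587), jump to mode 0
Mode 0: guard c·x = 4.3634 hit at Δt = 1.3746 (t = 2.8133), x⁻ = (4.3634) → reset → x⁺ = (4.1688), jump to mode 1
Mode 1: guard c·x = -0.6845 hit at Δt = 1.9175 (t = 4.7308), x⁻ = (0.6845) → reset → x⁺ = (0.3587), jump to mode 0
Mode 0: flow for 0.5006 to horizon, guard not reached → x = (1.4537)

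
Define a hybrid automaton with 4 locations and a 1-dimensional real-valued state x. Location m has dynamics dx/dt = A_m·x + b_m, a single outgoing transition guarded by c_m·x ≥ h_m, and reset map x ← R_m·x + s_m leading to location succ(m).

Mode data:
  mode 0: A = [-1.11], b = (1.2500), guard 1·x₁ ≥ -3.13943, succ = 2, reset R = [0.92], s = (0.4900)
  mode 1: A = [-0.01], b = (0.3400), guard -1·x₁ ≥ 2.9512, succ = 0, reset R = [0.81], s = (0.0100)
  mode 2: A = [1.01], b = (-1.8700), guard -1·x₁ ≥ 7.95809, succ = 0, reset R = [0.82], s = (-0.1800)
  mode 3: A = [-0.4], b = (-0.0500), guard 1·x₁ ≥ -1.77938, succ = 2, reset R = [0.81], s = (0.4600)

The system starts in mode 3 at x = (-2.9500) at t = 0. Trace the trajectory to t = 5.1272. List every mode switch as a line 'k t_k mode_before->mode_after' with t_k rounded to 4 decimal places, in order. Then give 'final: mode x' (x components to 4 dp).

Mode 3: guard c·x = -1.7794 hit at Δt = 1.3377 (t = 1.3377), x⁻ = (-1.7794) → reset → x⁺ = (-0.9813), jump to mode 2
Mode 2: guard c·x = 7.9581 hit at Δt = 1.2298 (t = 2.5675), x⁻ = (-7.9581) → reset → x⁺ = (-6.7056), jump to mode 0
Mode 0: guard c·x = -3.1394 hit at Δt = 0.5474 (t = 3.1149), x⁻ = (-3.1394) → reset → x⁺ = (-2.3983), jump to mode 2
Mode 2: guard c·x = 7.9581 hit at Δt = 0.8282 (t = 3.9431), x⁻ = (-7.9581) → reset → x⁺ = (-6.7056), jump to mode 0
Mode 0: guard c·x = -3.1394 hit at Δt = 0.5474 (t = 4.4905), x⁻ = (-3.1394) → reset → x⁺ = (-2.3983), jump to mode 2
Mode 2: flow for 0.6367 to horizon, guard not reached → x = (-6.2327)

1 1.3377 3->2
2 2.5675 2->0
3 3.1149 0->2
4 3.9431 2->0
5 4.4905 0->2
final: 2 -6.2327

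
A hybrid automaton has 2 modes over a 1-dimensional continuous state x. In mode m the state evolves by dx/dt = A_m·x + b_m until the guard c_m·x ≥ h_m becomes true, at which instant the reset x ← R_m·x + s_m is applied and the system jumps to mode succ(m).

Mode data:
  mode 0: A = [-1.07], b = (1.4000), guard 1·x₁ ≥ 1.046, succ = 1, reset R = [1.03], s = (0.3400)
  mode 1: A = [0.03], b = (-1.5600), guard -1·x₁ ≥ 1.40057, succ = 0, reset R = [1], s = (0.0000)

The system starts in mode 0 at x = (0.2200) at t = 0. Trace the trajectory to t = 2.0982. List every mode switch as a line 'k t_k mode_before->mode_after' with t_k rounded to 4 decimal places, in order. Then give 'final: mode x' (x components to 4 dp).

1 1.3295 0->1
final: 1 0.2373

Mode 0: guard c·x = 1.0460 hit at Δt = 1.3295 (t = 1.3295), x⁻ = (1.0460) → reset → x⁺ = (1.4174), jump to mode 1
Mode 1: flow for 0.7687 to horizon, guard not reached → x = (0.2373)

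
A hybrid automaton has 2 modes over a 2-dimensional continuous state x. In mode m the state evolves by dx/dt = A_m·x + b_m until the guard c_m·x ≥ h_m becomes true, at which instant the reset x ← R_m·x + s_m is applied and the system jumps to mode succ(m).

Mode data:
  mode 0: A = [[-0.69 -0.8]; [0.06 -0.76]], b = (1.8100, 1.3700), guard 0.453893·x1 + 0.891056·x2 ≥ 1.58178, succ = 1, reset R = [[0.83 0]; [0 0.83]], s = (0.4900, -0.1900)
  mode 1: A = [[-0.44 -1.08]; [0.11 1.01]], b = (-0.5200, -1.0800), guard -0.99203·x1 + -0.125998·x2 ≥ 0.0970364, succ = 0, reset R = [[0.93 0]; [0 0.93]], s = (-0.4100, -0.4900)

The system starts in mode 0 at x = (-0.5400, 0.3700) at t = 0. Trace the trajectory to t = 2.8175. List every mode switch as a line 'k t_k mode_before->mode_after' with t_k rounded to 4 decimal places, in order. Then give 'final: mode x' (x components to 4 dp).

1 1.5837 0->1
2 2.3474 1->0
final: 0 0.0944 0.7891

Mode 0: guard c·x = 1.5818 hit at Δt = 1.5837 (t = 1.5837), x⁻ = (0.7432, 1.3966) → reset → x⁺ = (1.1069, 0.9692), jump to mode 1
Mode 1: guard c·x = 0.0970 hit at Δt = 0.7637 (t = 2.3474), x⁻ = (-0.2140, 0.9148) → reset → x⁺ = (-0.6090, 0.3608), jump to mode 0
Mode 0: flow for 0.4701 to horizon, guard not reached → x = (0.0944, 0.7891)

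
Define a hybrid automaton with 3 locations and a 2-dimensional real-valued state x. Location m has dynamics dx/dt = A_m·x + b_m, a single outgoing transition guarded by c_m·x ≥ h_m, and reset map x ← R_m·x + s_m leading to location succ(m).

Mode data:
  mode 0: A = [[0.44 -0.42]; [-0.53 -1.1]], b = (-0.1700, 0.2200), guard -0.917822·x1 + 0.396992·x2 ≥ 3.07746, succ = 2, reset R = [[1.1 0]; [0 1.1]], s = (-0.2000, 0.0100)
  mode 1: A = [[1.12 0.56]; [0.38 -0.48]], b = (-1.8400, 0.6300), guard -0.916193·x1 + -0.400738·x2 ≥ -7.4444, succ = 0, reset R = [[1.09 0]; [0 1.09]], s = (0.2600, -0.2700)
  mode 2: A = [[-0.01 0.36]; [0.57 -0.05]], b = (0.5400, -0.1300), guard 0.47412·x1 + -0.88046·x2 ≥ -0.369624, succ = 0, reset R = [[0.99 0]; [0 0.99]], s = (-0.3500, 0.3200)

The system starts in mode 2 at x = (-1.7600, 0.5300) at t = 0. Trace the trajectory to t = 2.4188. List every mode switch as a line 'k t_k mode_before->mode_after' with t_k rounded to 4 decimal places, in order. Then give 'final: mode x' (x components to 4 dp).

Mode 2: guard c·x = -0.3696 hit at Δt = 0.8071 (t = 0.8071), x⁻ = (-1.2803, -0.2696) → reset → x⁺ = (-1.6175, 0.0531), jump to mode 0
Mode 0: guard c·x = 3.0775 hit at Δt = 0.9966 (t = 1.8037), x⁻ = (-2.9638, 0.8998) → reset → x⁺ = (-3.4602, 0.9998), jump to mode 2
Mode 2: flow for 0.6151 to horizon, guard not reached → x = (-3.0255, -0.2207)

1 0.8071 2->0
2 1.8037 0->2
final: 2 -3.0255 -0.2207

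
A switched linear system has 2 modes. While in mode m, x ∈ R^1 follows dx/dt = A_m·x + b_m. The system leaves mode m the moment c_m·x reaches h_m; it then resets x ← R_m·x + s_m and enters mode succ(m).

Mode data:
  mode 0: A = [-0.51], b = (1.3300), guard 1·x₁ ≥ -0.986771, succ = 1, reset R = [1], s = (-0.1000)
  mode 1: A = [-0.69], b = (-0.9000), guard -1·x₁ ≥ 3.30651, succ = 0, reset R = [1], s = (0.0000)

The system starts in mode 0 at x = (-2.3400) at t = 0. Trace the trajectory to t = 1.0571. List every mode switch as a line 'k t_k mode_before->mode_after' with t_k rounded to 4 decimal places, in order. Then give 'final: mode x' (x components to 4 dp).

1 0.6265 0->1
final: 1 -1.1427

Mode 0: guard c·x = -0.9868 hit at Δt = 0.6265 (t = 0.6265), x⁻ = (-0.9868) → reset → x⁺ = (-1.0868), jump to mode 1
Mode 1: flow for 0.4306 to horizon, guard not reached → x = (-1.1427)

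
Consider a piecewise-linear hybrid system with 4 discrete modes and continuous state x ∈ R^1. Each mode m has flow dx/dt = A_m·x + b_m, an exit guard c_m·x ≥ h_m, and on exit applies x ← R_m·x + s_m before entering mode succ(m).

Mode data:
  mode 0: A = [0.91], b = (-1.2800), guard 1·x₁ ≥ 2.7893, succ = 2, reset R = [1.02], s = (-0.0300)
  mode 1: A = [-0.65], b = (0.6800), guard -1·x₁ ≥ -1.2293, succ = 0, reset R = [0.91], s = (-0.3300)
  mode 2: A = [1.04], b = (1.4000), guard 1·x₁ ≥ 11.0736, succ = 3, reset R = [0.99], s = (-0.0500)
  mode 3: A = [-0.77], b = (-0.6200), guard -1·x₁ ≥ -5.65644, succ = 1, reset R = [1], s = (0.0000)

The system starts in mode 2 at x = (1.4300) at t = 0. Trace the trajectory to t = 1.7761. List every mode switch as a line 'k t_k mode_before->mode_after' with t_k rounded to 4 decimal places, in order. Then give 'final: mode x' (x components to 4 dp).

Mode 2: guard c·x = 11.0736 hit at Δt = 1.4406 (t = 1.4406), x⁻ = (11.0736) → reset → x⁺ = (10.9129), jump to mode 3
Mode 3: flow for 0.3355 to horizon, guard not reached → x = (8.2451)

1 1.4406 2->3
final: 3 8.2451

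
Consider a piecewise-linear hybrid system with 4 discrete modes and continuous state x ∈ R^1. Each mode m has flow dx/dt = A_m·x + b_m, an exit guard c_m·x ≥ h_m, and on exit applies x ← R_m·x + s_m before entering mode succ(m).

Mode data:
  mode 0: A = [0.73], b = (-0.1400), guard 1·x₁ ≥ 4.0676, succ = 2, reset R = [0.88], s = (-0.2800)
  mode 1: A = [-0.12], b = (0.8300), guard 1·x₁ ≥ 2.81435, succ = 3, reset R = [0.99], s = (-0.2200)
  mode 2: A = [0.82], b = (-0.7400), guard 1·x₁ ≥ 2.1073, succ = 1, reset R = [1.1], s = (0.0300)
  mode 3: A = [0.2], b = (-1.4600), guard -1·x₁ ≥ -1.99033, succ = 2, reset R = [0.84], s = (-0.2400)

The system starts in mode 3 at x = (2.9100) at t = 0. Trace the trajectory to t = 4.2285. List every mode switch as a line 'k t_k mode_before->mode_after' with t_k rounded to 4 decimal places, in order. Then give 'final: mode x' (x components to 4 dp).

1 0.9510 3->2
2 1.9538 2->1
3 2.8510 1->3
4 3.4250 3->2
final: 2 1.9256

Mode 3: guard c·x = -1.9903 hit at Δt = 0.9510 (t = 0.9510), x⁻ = (1.9903) → reset → x⁺ = (1.4319), jump to mode 2
Mode 2: guard c·x = 2.1073 hit at Δt = 1.0028 (t = 1.9538), x⁻ = (2.1073) → reset → x⁺ = (2.3480), jump to mode 1
Mode 1: guard c·x = 2.8144 hit at Δt = 0.8972 (t = 2.8510), x⁻ = (2.8144) → reset → x⁺ = (2.5662), jump to mode 3
Mode 3: guard c·x = -1.9903 hit at Δt = 0.5740 (t = 3.4250), x⁻ = (1.9903) → reset → x⁺ = (1.4319), jump to mode 2
Mode 2: flow for 0.8035 to horizon, guard not reached → x = (1.9256)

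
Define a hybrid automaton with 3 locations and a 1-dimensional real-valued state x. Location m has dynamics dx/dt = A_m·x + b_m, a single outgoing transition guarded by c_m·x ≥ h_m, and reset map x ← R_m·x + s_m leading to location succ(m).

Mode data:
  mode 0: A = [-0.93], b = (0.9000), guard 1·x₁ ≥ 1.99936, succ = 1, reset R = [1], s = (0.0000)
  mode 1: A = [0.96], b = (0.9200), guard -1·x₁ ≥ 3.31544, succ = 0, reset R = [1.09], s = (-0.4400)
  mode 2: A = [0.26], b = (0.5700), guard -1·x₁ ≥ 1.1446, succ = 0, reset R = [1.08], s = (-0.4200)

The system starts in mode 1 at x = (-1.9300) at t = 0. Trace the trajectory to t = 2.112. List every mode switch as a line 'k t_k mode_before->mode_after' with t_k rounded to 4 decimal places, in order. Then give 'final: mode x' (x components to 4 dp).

1 0.9231 1->0
final: 0 -0.6943

Mode 1: guard c·x = 3.3154 hit at Δt = 0.9231 (t = 0.9231), x⁻ = (-3.3154) → reset → x⁺ = (-4.0538), jump to mode 0
Mode 0: flow for 1.1889 to horizon, guard not reached → x = (-0.6943)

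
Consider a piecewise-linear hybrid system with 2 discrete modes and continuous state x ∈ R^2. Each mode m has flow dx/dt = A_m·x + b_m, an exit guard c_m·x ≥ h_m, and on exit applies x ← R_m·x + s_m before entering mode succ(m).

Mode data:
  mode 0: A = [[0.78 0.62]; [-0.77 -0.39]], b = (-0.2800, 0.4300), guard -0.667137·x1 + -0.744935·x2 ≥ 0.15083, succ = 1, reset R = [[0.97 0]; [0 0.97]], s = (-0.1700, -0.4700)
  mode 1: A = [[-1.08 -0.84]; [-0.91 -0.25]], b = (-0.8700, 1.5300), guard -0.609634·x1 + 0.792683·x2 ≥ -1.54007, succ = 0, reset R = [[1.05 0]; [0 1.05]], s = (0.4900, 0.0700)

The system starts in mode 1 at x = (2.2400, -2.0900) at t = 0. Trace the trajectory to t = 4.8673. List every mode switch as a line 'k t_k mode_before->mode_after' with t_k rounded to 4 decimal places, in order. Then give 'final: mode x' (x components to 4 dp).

1 1.3593 1->0
2 2.9473 0->1
3 3.5598 1->0
4 4.5019 0->1
final: 1 0.8845 -1.4260

Mode 1: guard c·x = -1.5401 hit at Δt = 1.3593 (t = 1.3593), x⁻ = (0.8984, -1.2519) → reset → x⁺ = (1.4333, -1.2445), jump to mode 0
Mode 0: guard c·x = 0.1508 hit at Δt = 1.5880 (t = 2.9473), x⁻ = (1.4319, -1.4848) → reset → x⁺ = (1.2189, -1.9103), jump to mode 1
Mode 1: guard c·x = -1.5401 hit at Δt = 0.6125 (t = 3.5598), x⁻ = (0.8348, -1.3009) → reset → x⁺ = (1.3665, -1.2959), jump to mode 0
Mode 0: guard c·x = 0.1508 hit at Δt = 0.9420 (t = 4.5019), x⁻ = (1.3076, -1.3735) → reset → x⁺ = (1.0984, -1.8023), jump to mode 1
Mode 1: flow for 0.3654 to horizon, guard not reached → x = (0.8845, -1.4260)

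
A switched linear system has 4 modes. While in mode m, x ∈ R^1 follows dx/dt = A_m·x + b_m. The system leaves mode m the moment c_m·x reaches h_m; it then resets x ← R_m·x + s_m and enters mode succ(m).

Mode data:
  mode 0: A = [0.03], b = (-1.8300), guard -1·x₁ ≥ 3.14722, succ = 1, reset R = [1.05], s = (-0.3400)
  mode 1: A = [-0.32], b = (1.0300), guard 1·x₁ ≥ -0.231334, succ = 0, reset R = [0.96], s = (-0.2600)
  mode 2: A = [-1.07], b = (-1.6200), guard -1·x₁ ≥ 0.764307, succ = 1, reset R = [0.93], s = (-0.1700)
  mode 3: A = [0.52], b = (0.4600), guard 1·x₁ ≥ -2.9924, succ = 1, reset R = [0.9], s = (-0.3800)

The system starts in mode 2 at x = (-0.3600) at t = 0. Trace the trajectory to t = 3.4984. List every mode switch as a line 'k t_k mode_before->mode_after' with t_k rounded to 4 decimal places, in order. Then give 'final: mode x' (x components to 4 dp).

Mode 2: guard c·x = 0.7643 hit at Δt = 0.4031 (t = 0.4031), x⁻ = (-0.7643) → reset → x⁺ = (-0.8808), jump to mode 1
Mode 1: guard c·x = -0.2313 hit at Δt = 0.5390 (t = 0.9421), x⁻ = (-0.2313) → reset → x⁺ = (-0.4821), jump to mode 0
Mode 0: guard c·x = 3.1472 hit at Δt = 1.4145 (t = 2.3566), x⁻ = (-3.1472) → reset → x⁺ = (-3.6446), jump to mode 1
Mode 1: flow for 1.1418 to horizon, guard not reached → x = (-1.5440)

1 0.4031 2->1
2 0.9421 1->0
3 2.3566 0->1
final: 1 -1.5440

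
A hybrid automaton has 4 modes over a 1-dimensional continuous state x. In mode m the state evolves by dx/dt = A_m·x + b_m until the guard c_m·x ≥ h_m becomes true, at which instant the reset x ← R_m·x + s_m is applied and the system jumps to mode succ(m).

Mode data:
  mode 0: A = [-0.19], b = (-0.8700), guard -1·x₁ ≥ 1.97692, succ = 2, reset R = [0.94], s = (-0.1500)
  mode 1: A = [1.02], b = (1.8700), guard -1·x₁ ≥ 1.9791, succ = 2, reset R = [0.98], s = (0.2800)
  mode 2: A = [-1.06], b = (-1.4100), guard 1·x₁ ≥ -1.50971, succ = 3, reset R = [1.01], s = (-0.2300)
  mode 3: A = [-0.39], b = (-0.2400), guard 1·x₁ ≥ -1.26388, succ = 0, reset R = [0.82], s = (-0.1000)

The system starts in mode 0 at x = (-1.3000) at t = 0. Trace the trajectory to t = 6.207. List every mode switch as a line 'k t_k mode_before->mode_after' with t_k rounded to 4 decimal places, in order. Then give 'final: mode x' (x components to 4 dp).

1 1.2170 0->2
2 2.4708 2->3
3 3.9160 3->0
4 5.3893 0->2
final: 2 -1.6152

Mode 0: guard c·x = 1.9769 hit at Δt = 1.2170 (t = 1.2170), x⁻ = (-1.9769) → reset → x⁺ = (-2.0083), jump to mode 2
Mode 2: guard c·x = -1.5097 hit at Δt = 1.2538 (t = 2.4708), x⁻ = (-1.5097) → reset → x⁺ = (-1.7548), jump to mode 3
Mode 3: guard c·x = -1.2639 hit at Δt = 1.4452 (t = 3.9160), x⁻ = (-1.2639) → reset → x⁺ = (-1.1364), jump to mode 0
Mode 0: guard c·x = 1.9769 hit at Δt = 1.4733 (t = 5.3893), x⁻ = (-1.9769) → reset → x⁺ = (-2.0083), jump to mode 2
Mode 2: flow for 0.8177 to horizon, guard not reached → x = (-1.6152)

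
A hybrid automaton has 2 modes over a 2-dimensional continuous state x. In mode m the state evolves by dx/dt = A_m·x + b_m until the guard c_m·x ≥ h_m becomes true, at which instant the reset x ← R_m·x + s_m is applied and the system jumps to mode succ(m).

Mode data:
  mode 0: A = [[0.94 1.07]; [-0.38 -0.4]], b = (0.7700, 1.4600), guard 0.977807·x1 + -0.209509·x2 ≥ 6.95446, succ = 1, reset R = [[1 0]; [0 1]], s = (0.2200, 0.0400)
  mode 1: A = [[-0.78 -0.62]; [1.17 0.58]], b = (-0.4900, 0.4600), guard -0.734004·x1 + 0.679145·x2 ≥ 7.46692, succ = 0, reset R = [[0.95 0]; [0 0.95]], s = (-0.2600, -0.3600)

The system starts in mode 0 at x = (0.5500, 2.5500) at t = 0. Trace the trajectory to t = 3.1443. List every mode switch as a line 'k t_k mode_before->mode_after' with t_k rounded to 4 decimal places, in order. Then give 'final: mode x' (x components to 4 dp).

Mode 0: guard c·x = 6.9545 hit at Δt = 1.0544 (t = 1.0544), x⁻ = (7.4760, 1.6975) → reset → x⁺ = (7.6960, 1.7375), jump to mode 1
Mode 1: guard c·x = 7.4669 hit at Δt = 1.0490 (t = 2.1034), x⁻ = (-0.1677, 10.8134) → reset → x⁺ = (-0.4193, 9.9127), jump to mode 0
Mode 0: guard c·x = 6.9545 hit at Δt = 0.6601 (t = 2.7635), x⁻ = (8.7348, 7.5723) → reset → x⁺ = (8.9548, 7.6123), jump to mode 1
Mode 1: flow for 0.3808 to horizon, guard not reached → x = (4.3410, 13.0424)

1 1.0544 0->1
2 2.1034 1->0
3 2.7635 0->1
final: 1 4.3410 13.0424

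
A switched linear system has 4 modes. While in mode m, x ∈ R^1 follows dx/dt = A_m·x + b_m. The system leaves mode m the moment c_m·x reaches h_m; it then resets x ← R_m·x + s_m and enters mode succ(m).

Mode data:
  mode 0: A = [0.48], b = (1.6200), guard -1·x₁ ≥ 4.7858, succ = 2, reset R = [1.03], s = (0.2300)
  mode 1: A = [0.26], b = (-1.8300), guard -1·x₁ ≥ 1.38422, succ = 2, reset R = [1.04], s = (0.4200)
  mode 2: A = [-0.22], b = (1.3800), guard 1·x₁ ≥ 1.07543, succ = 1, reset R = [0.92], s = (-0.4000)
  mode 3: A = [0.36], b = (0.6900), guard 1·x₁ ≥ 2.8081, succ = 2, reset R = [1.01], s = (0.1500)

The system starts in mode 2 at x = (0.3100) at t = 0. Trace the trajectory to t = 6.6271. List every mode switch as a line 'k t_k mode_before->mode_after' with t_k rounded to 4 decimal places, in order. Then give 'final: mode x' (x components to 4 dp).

1 0.6245 2->1
2 1.6514 1->2
3 3.1909 2->1
4 4.2178 1->2
5 5.7572 2->1
final: 1 -1.0473

Mode 2: guard c·x = 1.0754 hit at Δt = 0.6245 (t = 0.6245), x⁻ = (1.0754) → reset → x⁺ = (0.5894), jump to mode 1
Mode 1: guard c·x = 1.3842 hit at Δt = 1.0269 (t = 1.6514), x⁻ = (-1.3842) → reset → x⁺ = (-1.0196), jump to mode 2
Mode 2: guard c·x = 1.0754 hit at Δt = 1.5395 (t = 3.1909), x⁻ = (1.0754) → reset → x⁺ = (0.5894), jump to mode 1
Mode 1: guard c·x = 1.3842 hit at Δt = 1.0269 (t = 4.2178), x⁻ = (-1.3842) → reset → x⁺ = (-1.0196), jump to mode 2
Mode 2: guard c·x = 1.0754 hit at Δt = 1.5395 (t = 5.7572), x⁻ = (1.0754) → reset → x⁺ = (0.5894), jump to mode 1
Mode 1: flow for 0.8699 to horizon, guard not reached → x = (-1.0473)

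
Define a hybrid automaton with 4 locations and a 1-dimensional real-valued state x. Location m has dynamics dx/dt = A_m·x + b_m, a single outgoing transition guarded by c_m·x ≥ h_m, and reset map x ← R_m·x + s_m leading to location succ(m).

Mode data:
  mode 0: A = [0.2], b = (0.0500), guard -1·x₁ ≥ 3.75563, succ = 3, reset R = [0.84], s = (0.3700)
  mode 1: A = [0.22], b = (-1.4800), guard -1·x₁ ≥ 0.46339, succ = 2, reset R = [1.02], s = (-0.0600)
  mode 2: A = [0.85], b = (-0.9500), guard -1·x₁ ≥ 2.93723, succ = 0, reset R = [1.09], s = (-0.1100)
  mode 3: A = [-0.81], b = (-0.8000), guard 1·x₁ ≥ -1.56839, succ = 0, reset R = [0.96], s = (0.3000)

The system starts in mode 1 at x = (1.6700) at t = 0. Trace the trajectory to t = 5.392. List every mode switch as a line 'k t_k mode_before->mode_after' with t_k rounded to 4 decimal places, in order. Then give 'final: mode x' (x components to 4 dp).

1 1.5998 1->2
2 2.6574 2->0
3 3.3346 0->3
4 4.7292 3->0
final: 0 -1.3411

Mode 1: guard c·x = 0.4634 hit at Δt = 1.5998 (t = 1.5998), x⁻ = (-0.4634) → reset → x⁺ = (-0.5327), jump to mode 2
Mode 2: guard c·x = 2.9372 hit at Δt = 1.0576 (t = 2.6574), x⁻ = (-2.9372) → reset → x⁺ = (-3.3116), jump to mode 0
Mode 0: guard c·x = 3.7556 hit at Δt = 0.6772 (t = 3.3346), x⁻ = (-3.7556) → reset → x⁺ = (-2.7847), jump to mode 3
Mode 3: guard c·x = -1.5684 hit at Δt = 1.3946 (t = 4.7292), x⁻ = (-1.5684) → reset → x⁺ = (-1.2057), jump to mode 0
Mode 0: flow for 0.6628 to horizon, guard not reached → x = (-1.3411)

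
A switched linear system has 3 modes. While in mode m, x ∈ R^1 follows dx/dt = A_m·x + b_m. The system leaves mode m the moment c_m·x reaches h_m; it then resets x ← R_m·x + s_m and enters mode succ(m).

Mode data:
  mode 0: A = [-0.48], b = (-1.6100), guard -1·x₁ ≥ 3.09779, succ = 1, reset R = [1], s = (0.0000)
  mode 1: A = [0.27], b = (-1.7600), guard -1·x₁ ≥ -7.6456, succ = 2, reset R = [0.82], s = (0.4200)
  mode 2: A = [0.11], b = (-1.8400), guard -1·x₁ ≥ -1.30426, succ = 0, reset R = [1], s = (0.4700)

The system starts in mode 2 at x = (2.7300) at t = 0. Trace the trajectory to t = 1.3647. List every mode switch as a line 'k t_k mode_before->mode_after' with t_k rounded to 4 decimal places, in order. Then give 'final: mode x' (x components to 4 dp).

Mode 2: guard c·x = -1.3043 hit at Δt = 0.8818 (t = 0.8818), x⁻ = (1.3043) → reset → x⁺ = (1.7743), jump to mode 0
Mode 0: flow for 0.4829 to horizon, guard not reached → x = (0.7132)

1 0.8818 2->0
final: 0 0.7132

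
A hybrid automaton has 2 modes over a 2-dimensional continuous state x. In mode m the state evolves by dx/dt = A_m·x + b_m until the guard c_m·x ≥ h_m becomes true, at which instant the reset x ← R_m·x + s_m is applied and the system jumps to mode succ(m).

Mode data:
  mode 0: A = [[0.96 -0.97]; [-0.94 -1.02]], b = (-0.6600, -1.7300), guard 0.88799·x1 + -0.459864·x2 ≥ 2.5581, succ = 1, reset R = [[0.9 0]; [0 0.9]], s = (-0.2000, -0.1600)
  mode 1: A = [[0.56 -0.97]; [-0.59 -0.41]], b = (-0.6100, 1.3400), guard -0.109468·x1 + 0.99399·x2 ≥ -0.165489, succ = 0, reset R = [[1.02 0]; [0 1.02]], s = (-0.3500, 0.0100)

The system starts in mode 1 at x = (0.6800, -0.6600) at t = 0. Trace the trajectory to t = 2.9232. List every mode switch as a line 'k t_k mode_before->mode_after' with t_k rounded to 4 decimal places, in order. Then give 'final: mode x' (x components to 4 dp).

Mode 1: guard c·x = -0.1655 hit at Δt = 0.5522 (t = 0.5522), x⁻ = (0.7656, -0.0822) → reset → x⁺ = (0.4310, -0.0738), jump to mode 0
Mode 0: guard c·x = 2.5581 hit at Δt = 1.2596 (t = 1.8118), x⁻ = (1.8911, -1.9111) → reset → x⁺ = (1.5020, -1.8799), jump to mode 1
Mode 1: flow for 1.1114 to horizon, guard not reached → x = (4.1725, -1.4893)

1 0.5522 1->0
2 1.8118 0->1
final: 1 4.1725 -1.4893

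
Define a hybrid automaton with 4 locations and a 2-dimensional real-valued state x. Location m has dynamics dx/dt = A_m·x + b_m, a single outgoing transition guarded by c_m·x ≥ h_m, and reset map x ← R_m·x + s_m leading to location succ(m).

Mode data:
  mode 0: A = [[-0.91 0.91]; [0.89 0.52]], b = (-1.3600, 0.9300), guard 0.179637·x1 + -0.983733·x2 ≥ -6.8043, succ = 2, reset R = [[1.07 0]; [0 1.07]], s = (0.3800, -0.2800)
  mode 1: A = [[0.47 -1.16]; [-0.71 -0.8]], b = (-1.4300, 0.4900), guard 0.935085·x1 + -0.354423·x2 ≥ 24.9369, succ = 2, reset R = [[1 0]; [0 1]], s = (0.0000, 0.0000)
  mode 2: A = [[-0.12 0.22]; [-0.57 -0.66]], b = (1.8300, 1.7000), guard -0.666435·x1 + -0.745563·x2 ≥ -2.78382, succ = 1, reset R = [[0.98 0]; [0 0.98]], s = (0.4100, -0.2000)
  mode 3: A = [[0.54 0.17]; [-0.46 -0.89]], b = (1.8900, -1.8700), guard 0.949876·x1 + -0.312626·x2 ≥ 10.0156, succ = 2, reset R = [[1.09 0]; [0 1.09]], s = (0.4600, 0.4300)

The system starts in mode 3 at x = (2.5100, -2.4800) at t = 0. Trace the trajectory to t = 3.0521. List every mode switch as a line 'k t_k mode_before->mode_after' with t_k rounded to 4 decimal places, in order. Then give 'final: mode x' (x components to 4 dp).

1 1.5494 3->2
2 2.2991 2->1
final: 1 20.1370 -8.6813

Mode 3: guard c·x = 10.0156 hit at Δt = 1.5494 (t = 1.5494), x⁻ = (9.0442, -4.5572) → reset → x⁺ = (10.3182, -4.5373), jump to mode 2
Mode 2: guard c·x = -2.7838 hit at Δt = 0.7497 (t = 2.2991), x⁻ = (9.9695, -5.1776) → reset → x⁺ = (10.1801, -5.2740), jump to mode 1
Mode 1: flow for 0.7530 to horizon, guard not reached → x = (20.1370, -8.6813)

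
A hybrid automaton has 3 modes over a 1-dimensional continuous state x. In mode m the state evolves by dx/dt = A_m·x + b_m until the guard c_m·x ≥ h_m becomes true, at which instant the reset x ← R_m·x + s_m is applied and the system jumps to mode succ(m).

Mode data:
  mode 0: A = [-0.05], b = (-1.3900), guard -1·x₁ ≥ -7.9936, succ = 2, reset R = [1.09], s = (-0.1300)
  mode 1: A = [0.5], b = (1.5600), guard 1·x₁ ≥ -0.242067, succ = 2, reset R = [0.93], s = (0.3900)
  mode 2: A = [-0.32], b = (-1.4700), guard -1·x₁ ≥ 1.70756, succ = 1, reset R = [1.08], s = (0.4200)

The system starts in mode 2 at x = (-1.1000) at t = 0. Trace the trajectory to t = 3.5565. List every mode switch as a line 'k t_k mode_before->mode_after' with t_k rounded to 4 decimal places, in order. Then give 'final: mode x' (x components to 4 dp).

1 0.5970 2->1
2 1.6548 1->2
3 3.2174 2->1
final: 1 -1.1108

Mode 2: guard c·x = 1.7076 hit at Δt = 0.5970 (t = 0.5970), x⁻ = (-1.7076) → reset → x⁺ = (-1.4242), jump to mode 1
Mode 1: guard c·x = -0.2421 hit at Δt = 1.0578 (t = 1.6548), x⁻ = (-0.2421) → reset → x⁺ = (0.1649), jump to mode 2
Mode 2: guard c·x = 1.7076 hit at Δt = 1.5626 (t = 3.2174), x⁻ = (-1.7076) → reset → x⁺ = (-1.4242), jump to mode 1
Mode 1: flow for 0.3391 to horizon, guard not reached → x = (-1.1108)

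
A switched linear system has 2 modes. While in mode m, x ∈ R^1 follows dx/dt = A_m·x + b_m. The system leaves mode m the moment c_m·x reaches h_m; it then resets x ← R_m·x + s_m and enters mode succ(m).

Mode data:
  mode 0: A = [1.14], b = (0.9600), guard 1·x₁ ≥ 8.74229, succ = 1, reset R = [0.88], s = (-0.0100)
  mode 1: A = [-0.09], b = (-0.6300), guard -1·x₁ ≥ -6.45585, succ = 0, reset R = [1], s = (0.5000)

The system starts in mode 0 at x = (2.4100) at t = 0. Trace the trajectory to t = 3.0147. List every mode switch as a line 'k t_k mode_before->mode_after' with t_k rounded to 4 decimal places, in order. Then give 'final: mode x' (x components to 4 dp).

1 0.9481 0->1
2 1.9180 1->0
3 2.0989 0->1
final: 1 6.5216

Mode 0: guard c·x = 8.7423 hit at Δt = 0.9481 (t = 0.9481), x⁻ = (8.7423) → reset → x⁺ = (7.6832), jump to mode 1
Mode 1: guard c·x = -6.4558 hit at Δt = 0.9699 (t = 1.9180), x⁻ = (6.4558) → reset → x⁺ = (6.9558), jump to mode 0
Mode 0: guard c·x = 8.7423 hit at Δt = 0.1809 (t = 2.0989), x⁻ = (8.7423) → reset → x⁺ = (7.6832), jump to mode 1
Mode 1: flow for 0.9158 to horizon, guard not reached → x = (6.5216)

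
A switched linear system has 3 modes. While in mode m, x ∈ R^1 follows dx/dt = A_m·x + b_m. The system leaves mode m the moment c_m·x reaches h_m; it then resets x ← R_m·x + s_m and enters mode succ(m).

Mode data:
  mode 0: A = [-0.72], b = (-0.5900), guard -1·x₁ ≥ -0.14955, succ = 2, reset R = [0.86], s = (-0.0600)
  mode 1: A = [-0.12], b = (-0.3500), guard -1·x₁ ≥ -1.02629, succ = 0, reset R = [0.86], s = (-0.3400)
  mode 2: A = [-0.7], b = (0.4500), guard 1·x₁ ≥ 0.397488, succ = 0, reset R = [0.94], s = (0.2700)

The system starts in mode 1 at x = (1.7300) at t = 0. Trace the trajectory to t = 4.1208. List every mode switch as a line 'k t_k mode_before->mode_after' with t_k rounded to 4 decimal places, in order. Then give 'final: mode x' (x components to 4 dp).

Mode 1: guard c·x = -1.0263 hit at Δt = 1.3685 (t = 1.3685), x⁻ = (1.0263) → reset → x⁺ = (0.5426), jump to mode 0
Mode 0: guard c·x = -0.1495 hit at Δt = 0.4729 (t = 1.8414), x⁻ = (0.1495) → reset → x⁺ = (0.0686), jump to mode 2
Mode 2: guard c·x = 0.3975 hit at Δt = 1.2147 (t = 3.0561), x⁻ = (0.3975) → reset → x⁺ = (0.6436), jump to mode 0
Mode 0: guard c·x = -0.1495 hit at Δt = 0.5723 (t = 3.6284), x⁻ = (0.1495) → reset → x⁺ = (0.0686), jump to mode 2
Mode 2: flow for 0.4924 to horizon, guard not reached → x = (0.2360)

1 1.3685 1->0
2 1.8414 0->2
3 3.0561 2->0
4 3.6284 0->2
final: 2 0.2360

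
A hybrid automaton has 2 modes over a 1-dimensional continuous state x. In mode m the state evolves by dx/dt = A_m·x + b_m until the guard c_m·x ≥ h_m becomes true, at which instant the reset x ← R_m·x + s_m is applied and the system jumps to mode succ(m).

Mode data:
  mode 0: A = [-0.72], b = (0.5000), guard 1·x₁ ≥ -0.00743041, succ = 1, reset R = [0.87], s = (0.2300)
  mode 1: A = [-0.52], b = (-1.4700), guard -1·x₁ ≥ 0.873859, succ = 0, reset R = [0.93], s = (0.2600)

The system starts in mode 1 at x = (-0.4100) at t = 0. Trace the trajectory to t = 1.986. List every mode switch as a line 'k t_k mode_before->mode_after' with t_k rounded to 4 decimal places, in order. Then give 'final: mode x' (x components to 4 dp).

Mode 1: guard c·x = 0.8739 hit at Δt = 0.4098 (t = 0.4098), x⁻ = (-0.8739) → reset → x⁺ = (-0.5527), jump to mode 0
Mode 0: guard c·x = -0.0074 hit at Δt = 0.7984 (t = 1.2082), x⁻ = (-0.0074) → reset → x⁺ = (0.2235), jump to mode 1
Mode 1: flow for 0.7778 to horizon, guard not reached → x = (-0.7912)

1 0.4098 1->0
2 1.2082 0->1
final: 1 -0.7912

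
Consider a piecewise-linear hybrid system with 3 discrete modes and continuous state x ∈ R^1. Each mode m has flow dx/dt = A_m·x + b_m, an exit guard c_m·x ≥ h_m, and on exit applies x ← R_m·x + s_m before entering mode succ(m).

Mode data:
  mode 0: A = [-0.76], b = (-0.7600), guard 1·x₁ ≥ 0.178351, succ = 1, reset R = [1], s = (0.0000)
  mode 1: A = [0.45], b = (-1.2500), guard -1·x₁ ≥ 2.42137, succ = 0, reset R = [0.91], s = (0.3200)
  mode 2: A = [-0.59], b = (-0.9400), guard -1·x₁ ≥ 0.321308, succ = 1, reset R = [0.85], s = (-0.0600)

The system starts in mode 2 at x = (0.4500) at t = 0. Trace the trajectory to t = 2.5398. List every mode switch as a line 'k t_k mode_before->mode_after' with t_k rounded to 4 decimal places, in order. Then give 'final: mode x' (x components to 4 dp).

1 0.8034 2->1
2 1.9447 1->0
final: 0 -1.5620

Mode 2: guard c·x = 0.3213 hit at Δt = 0.8034 (t = 0.8034), x⁻ = (-0.3213) → reset → x⁺ = (-0.3331), jump to mode 1
Mode 1: guard c·x = 2.4214 hit at Δt = 1.1413 (t = 1.9447), x⁻ = (-2.4214) → reset → x⁺ = (-1.8834), jump to mode 0
Mode 0: flow for 0.5951 to horizon, guard not reached → x = (-1.5620)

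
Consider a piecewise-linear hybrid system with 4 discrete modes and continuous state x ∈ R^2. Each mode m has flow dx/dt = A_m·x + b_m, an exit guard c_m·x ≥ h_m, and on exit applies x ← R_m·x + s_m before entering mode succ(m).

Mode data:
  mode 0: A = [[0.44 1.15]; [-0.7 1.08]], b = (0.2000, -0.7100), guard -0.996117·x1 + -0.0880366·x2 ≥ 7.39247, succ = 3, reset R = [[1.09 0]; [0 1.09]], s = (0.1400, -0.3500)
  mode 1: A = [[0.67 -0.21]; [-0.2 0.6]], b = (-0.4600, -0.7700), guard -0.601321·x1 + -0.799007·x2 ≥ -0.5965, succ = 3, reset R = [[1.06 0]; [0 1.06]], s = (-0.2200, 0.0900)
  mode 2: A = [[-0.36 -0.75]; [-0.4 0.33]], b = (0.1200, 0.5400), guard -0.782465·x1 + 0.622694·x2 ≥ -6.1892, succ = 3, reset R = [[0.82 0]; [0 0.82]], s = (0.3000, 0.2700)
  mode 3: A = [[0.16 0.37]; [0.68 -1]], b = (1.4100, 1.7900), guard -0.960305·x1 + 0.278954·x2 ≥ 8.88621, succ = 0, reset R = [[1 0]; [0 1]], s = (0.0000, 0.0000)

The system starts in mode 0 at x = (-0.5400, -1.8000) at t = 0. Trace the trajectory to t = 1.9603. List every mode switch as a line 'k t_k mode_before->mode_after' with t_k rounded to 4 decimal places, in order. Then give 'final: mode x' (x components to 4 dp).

1 1.2977 0->3
final: 3 -8.6211 -4.5528

Mode 0: guard c·x = 7.3925 hit at Δt = 1.2977 (t = 1.2977), x⁻ = (-7.0186, -4.5568) → reset → x⁺ = (-7.5102, -5.3170), jump to mode 3
Mode 3: flow for 0.6626 to horizon, guard not reached → x = (-8.6211, -4.5528)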